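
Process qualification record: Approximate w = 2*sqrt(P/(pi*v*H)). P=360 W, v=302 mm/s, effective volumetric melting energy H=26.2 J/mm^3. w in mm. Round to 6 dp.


w = 2*sqrt(360/(pi*302*26.2)) = 0.240687 mm


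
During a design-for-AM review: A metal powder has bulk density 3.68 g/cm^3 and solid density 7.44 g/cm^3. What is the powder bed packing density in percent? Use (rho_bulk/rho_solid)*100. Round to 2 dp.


Packing = (3.68/7.44)*100 = 49.46 %


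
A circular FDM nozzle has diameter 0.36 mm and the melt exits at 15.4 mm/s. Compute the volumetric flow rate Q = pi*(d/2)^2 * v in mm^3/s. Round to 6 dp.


A = pi*(0.36/2)^2 = 0.1017876 mm^2
Q = 0.1017876 * 15.4 = 1.567529 mm^3/s


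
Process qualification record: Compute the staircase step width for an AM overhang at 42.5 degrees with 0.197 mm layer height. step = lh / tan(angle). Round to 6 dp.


step = 0.197 / tan(42.5) = 0.214988 mm


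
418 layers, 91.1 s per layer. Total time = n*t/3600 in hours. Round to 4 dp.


t = 418 * 91.1 / 3600 = 10.5777 hrs


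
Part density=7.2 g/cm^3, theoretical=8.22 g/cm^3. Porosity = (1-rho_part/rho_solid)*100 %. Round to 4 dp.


Porosity = (1-7.2/8.22)*100 = 12.4088 %


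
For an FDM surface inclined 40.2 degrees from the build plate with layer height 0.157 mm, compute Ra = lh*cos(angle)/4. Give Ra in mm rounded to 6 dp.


Ra = 0.157 * cos(40.2) / 4 = 0.029979 mm


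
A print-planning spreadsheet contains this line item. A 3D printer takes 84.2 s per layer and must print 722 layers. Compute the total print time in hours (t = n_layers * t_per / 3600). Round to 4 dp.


t = 722 * 84.2 / 3600 = 16.8868 hrs


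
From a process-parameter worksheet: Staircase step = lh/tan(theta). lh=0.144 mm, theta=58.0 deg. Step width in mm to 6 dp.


step = 0.144 / tan(58.0) = 0.089981 mm


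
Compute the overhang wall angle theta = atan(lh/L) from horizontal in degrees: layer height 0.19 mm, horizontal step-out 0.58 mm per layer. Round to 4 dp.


angle = atan(0.19/0.58) = 18.1381 degrees


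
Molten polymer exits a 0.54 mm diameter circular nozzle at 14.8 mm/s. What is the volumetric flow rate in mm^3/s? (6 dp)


A = pi*(0.54/2)^2 = 0.2290221 mm^2
Q = 0.2290221 * 14.8 = 3.389527 mm^3/s


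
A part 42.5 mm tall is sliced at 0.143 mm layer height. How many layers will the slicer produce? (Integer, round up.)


Layers = ceil(42.5/0.143) = 298


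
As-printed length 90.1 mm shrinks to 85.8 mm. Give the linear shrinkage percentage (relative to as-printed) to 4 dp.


Shrinkage = ((90.1-85.8)/90.1)*100 = 4.7725 %


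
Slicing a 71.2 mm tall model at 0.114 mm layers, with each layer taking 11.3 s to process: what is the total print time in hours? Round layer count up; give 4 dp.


Layers = ceil(71.2/0.114) = 625
t = 625 * 11.3 / 3600 = 1.9618 hrs


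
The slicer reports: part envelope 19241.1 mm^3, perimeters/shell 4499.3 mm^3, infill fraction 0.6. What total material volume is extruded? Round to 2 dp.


V_infill = (19241.1 - 4499.3) * 0.6 = 8845.08
V_total = 4499.3 + 8845.08 = 13344.38 mm^3


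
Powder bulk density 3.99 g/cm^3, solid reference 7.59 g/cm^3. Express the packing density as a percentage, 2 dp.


Packing = (3.99/7.59)*100 = 52.57 %


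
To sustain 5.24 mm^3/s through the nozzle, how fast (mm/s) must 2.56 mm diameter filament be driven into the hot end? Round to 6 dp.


A = pi*(2.56/2)^2 = 5.147185
v = 5.24 / 5.147185 = 1.018032 mm/s


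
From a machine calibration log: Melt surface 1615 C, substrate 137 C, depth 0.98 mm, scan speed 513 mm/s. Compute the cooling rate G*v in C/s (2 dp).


G = (1615-137)/0.98 = 1508.16326531 C/mm
CR = 1508.16326531 * 513 = 773687.76 C/s


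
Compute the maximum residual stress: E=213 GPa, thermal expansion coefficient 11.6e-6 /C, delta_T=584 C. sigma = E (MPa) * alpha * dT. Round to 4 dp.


sigma = 213*1000 * 11.6e-6 * 584 = 1442.9472 MPa


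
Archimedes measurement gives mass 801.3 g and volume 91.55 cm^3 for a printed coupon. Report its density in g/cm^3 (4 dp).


rho = 801.3 / 91.55 = 8.7526 g/cm^3


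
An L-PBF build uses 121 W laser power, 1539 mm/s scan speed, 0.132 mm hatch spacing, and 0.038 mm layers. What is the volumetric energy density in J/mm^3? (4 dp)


E = 121 / (1539*0.132*0.038) = 15.6743 J/mm^3


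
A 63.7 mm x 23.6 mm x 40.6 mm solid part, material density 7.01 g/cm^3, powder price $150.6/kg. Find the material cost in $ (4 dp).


V = 63.7 * 23.6 * 40.6 = 61034.792 mm^3 = 61.034792 cm^3
Mass = 61.034792 * 7.01 / 1000 = 0.42785389 kg
Cost = 0.42785389 * 150.6 = 64.4348 $


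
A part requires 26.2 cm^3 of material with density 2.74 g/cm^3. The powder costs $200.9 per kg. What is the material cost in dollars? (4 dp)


Mass = 26.2*2.74/1000 = 0.071788 kg
Cost = 0.071788 * 200.9 = 14.4222 $


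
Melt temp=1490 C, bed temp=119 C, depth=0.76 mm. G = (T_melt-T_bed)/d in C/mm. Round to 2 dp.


G = (1490-119)/0.76 = 1803.95 C/mm


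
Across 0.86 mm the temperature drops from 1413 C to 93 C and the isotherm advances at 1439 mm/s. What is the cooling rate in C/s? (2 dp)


G = (1413-93)/0.86 = 1534.88372093 C/mm
CR = 1534.88372093 * 1439 = 2208697.67 C/s


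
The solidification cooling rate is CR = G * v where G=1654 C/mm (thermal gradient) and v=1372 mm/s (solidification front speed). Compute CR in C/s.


CR = 1654 * 1372 = 2269288 C/s


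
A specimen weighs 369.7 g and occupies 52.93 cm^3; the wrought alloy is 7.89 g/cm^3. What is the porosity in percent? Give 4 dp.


rho_part = 369.7 / 52.93 = 6.98469677 g/cm^3
Porosity = (1 - 6.98469677/7.89)*100 = 11.4741 %


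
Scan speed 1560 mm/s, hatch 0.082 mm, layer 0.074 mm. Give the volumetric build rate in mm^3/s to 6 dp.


Rate = 1560 * 0.082 * 0.074 = 9.46608 mm^3/s


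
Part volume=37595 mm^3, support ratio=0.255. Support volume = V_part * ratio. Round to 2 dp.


V_support = 37595 * 0.255 = 9586.73 mm^3


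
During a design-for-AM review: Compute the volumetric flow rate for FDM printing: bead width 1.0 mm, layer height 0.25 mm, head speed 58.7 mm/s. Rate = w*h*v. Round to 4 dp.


Rate = 1.0 * 0.25 * 58.7 = 14.675 mm^3/s


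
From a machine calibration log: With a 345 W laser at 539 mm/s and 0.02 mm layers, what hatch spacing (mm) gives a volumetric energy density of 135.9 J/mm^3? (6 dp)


h = 345 / (135.9*539*0.02) = 0.235495 mm


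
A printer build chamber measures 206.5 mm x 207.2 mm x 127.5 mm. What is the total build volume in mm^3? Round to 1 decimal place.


V = 206.5 * 207.2 * 127.5 = 5455317.0 mm^3


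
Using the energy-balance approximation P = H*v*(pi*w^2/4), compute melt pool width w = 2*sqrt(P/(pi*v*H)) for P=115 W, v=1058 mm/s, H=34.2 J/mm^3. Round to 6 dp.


w = 2*sqrt(115/(pi*1058*34.2)) = 0.063613 mm


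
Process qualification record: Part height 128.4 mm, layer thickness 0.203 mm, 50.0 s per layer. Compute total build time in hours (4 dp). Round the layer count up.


Layers = ceil(128.4/0.203) = 633
t = 633 * 50.0 / 3600 = 8.7917 hrs


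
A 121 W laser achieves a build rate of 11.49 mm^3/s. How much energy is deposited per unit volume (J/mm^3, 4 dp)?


SE = 121 / 11.49 = 10.5309 J/mm^3


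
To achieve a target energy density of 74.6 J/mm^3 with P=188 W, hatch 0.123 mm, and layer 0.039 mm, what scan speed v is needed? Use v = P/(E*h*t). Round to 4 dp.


v = 188 / (74.6*0.123*0.039) = 525.3507 mm/s


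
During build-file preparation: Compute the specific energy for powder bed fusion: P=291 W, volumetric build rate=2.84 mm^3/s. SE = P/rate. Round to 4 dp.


SE = 291 / 2.84 = 102.4648 J/mm^3


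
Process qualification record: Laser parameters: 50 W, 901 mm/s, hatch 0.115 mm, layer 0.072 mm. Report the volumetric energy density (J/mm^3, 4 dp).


E = 50 / (901*0.115*0.072) = 6.7022 J/mm^3


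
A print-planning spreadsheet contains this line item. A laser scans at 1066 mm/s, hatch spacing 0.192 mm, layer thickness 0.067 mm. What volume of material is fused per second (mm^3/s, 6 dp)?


Rate = 1066 * 0.192 * 0.067 = 13.713024 mm^3/s


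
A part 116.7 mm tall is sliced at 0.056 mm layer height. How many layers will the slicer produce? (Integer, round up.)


Layers = ceil(116.7/0.056) = 2084


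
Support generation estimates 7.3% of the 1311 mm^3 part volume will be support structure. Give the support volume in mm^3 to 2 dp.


V_support = 1311 * 0.073 = 95.7 mm^3


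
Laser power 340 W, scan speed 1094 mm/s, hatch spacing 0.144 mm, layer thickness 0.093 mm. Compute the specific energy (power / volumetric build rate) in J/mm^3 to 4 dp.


Build rate = 1094 * 0.144 * 0.093 = 14.650848 mm^3/s
SE = 340 / 14.650848 = 23.2068 J/mm^3


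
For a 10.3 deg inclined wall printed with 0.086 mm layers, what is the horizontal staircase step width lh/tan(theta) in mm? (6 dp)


step = 0.086 / tan(10.3) = 0.473227 mm


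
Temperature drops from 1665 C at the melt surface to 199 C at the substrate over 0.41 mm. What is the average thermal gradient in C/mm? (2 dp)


G = (1665-199)/0.41 = 3575.61 C/mm


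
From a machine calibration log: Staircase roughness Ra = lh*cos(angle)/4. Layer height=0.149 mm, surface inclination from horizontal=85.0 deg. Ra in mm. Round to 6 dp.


Ra = 0.149 * cos(85.0) / 4 = 0.003247 mm


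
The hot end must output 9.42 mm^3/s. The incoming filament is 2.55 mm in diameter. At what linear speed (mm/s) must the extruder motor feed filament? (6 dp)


A = pi*(2.55/2)^2 = 5.107052
v = 9.42 / 5.107052 = 1.844508 mm/s


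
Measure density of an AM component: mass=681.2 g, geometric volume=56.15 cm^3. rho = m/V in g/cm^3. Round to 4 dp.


rho = 681.2 / 56.15 = 12.1318 g/cm^3


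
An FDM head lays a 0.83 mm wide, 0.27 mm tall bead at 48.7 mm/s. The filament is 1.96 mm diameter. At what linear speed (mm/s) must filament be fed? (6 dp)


Q = 0.83 * 0.27 * 48.7 = 10.91367 mm^3/s
A_fil = pi*(1.96/2)^2 = 3.01718558 mm^2
v_feed = 10.91367 / 3.01718558 = 3.617169 mm/s


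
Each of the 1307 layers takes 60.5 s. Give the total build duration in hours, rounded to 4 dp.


t = 1307 * 60.5 / 3600 = 21.9649 hrs


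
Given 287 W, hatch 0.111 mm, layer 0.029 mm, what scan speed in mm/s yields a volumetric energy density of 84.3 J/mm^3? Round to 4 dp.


v = 287 / (84.3*0.111*0.029) = 1057.629 mm/s


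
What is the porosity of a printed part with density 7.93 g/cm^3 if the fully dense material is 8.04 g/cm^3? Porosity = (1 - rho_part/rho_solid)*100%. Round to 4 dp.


Porosity = (1-7.93/8.04)*100 = 1.3682 %


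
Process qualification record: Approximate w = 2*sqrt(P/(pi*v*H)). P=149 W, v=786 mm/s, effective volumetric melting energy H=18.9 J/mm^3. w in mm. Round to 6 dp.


w = 2*sqrt(149/(pi*786*18.9)) = 0.113007 mm


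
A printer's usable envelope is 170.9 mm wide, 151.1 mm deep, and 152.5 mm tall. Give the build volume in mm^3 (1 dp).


V = 170.9 * 151.1 * 152.5 = 3938006.0 mm^3


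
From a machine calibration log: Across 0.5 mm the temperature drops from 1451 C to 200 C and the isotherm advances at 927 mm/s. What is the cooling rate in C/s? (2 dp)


G = (1451-200)/0.5 = 2502.0 C/mm
CR = 2502.0 * 927 = 2319354.0 C/s


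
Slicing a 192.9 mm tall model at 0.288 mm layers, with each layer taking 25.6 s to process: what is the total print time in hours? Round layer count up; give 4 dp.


Layers = ceil(192.9/0.288) = 670
t = 670 * 25.6 / 3600 = 4.7644 hrs


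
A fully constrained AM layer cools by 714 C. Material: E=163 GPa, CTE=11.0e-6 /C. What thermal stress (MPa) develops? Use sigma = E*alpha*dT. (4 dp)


sigma = 163*1000 * 11.0e-6 * 714 = 1280.202 MPa


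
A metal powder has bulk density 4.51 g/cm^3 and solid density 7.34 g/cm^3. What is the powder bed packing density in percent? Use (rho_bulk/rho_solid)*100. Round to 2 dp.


Packing = (4.51/7.34)*100 = 61.44 %


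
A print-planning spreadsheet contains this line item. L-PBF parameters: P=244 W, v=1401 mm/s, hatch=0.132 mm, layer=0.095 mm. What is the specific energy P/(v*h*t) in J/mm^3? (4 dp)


Build rate = 1401 * 0.132 * 0.095 = 17.56854 mm^3/s
SE = 244 / 17.56854 = 13.8885 J/mm^3


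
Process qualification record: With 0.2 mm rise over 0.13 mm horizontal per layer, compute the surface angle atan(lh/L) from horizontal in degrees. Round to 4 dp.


angle = atan(0.2/0.13) = 56.9761 degrees


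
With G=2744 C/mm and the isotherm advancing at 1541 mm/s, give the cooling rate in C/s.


CR = 2744 * 1541 = 4228504 C/s


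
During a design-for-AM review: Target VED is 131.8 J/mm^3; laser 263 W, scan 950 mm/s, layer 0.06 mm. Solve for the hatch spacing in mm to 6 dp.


h = 263 / (131.8*950*0.06) = 0.035008 mm


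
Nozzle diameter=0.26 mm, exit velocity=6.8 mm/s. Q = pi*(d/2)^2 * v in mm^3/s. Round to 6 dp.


A = pi*(0.26/2)^2 = 0.05309292 mm^2
Q = 0.05309292 * 6.8 = 0.361032 mm^3/s


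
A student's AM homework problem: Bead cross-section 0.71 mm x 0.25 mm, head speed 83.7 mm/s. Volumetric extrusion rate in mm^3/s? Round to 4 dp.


Rate = 0.71 * 0.25 * 83.7 = 14.8568 mm^3/s


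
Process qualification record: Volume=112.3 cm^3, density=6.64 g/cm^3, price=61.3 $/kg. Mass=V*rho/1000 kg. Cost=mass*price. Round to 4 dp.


Mass = 112.3*6.64/1000 = 0.745672 kg
Cost = 0.745672 * 61.3 = 45.7097 $


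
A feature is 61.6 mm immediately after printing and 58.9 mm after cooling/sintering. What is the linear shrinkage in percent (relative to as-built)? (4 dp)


Shrinkage = ((61.6-58.9)/61.6)*100 = 4.3831 %


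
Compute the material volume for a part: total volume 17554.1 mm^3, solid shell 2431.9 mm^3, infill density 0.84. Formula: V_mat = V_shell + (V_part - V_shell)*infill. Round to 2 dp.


V_infill = (17554.1 - 2431.9) * 0.84 = 12702.65
V_total = 2431.9 + 12702.65 = 15134.55 mm^3


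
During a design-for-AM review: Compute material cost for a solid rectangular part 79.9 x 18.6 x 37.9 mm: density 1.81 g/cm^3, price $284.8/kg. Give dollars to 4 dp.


V = 79.9 * 18.6 * 37.9 = 56324.706 mm^3 = 56.324706 cm^3
Mass = 56.324706 * 1.81 / 1000 = 0.10194772 kg
Cost = 0.10194772 * 284.8 = 29.0347 $


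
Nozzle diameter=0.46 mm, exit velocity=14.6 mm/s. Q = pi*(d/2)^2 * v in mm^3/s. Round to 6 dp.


A = pi*(0.46/2)^2 = 0.16619025 mm^2
Q = 0.16619025 * 14.6 = 2.426378 mm^3/s


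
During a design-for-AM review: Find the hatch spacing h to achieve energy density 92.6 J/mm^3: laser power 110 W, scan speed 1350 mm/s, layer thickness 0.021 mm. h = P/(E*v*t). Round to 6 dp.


h = 110 / (92.6*1350*0.021) = 0.041901 mm


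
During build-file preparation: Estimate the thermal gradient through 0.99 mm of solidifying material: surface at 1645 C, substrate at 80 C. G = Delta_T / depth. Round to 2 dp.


G = (1645-80)/0.99 = 1580.81 C/mm


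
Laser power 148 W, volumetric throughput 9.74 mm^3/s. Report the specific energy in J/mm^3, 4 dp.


SE = 148 / 9.74 = 15.1951 J/mm^3


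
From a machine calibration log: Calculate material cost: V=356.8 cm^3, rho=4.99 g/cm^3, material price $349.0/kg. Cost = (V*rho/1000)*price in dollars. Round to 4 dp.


Mass = 356.8*4.99/1000 = 1.780432 kg
Cost = 1.780432 * 349.0 = 621.3708 $


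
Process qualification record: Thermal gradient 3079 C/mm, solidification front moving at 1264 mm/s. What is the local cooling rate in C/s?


CR = 3079 * 1264 = 3891856 C/s


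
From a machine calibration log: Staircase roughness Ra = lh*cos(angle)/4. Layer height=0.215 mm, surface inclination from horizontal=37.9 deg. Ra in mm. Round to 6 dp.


Ra = 0.215 * cos(37.9) / 4 = 0.042413 mm


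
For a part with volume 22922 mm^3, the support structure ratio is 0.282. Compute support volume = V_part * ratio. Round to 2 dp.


V_support = 22922 * 0.282 = 6464.0 mm^3


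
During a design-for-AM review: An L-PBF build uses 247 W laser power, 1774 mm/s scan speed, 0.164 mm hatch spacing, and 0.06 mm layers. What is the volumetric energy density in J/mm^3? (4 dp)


E = 247 / (1774*0.164*0.06) = 14.1497 J/mm^3


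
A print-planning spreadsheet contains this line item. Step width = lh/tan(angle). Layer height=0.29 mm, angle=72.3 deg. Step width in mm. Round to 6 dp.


step = 0.29 / tan(72.3) = 0.092551 mm


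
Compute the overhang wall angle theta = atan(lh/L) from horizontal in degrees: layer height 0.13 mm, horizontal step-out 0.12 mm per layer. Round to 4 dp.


angle = atan(0.13/0.12) = 47.2906 degrees


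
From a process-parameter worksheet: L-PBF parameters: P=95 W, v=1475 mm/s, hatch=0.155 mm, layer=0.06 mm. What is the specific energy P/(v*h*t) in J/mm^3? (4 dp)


Build rate = 1475 * 0.155 * 0.06 = 13.7175 mm^3/s
SE = 95 / 13.7175 = 6.9255 J/mm^3


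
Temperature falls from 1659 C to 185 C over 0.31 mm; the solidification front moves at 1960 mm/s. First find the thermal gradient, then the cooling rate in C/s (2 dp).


G = (1659-185)/0.31 = 4754.83870968 C/mm
CR = 4754.83870968 * 1960 = 9319483.87 C/s


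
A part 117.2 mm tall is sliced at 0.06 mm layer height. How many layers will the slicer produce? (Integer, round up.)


Layers = ceil(117.2/0.06) = 1954


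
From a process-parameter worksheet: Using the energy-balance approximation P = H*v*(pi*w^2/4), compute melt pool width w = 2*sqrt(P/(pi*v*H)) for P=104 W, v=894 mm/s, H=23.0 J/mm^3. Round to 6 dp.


w = 2*sqrt(104/(pi*894*23.0)) = 0.080249 mm


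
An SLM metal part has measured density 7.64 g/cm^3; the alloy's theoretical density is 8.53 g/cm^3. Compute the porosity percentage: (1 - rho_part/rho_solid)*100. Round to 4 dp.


Porosity = (1-7.64/8.53)*100 = 10.4338 %


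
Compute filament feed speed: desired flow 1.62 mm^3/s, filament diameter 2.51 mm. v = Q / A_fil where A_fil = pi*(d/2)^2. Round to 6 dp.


A = pi*(2.51/2)^2 = 4.948087
v = 1.62 / 4.948087 = 0.327399 mm/s


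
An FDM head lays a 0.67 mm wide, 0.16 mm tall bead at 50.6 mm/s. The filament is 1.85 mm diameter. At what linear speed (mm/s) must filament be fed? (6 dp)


Q = 0.67 * 0.16 * 50.6 = 5.42432 mm^3/s
A_fil = pi*(1.85/2)^2 = 2.68802521 mm^2
v_feed = 5.42432 / 2.68802521 = 2.017957 mm/s


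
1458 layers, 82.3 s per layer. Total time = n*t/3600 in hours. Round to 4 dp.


t = 1458 * 82.3 / 3600 = 33.3315 hrs


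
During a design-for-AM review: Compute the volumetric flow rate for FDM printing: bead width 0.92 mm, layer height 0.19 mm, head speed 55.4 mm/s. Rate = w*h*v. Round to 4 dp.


Rate = 0.92 * 0.19 * 55.4 = 9.6839 mm^3/s


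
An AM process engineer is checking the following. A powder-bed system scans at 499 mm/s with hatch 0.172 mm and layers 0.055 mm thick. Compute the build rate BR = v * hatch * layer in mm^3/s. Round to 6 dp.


Rate = 499 * 0.172 * 0.055 = 4.72054 mm^3/s


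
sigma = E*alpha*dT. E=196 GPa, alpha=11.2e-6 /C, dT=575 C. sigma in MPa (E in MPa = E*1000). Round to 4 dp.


sigma = 196*1000 * 11.2e-6 * 575 = 1262.24 MPa


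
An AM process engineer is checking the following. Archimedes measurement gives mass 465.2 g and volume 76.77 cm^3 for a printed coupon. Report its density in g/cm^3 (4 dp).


rho = 465.2 / 76.77 = 6.0597 g/cm^3


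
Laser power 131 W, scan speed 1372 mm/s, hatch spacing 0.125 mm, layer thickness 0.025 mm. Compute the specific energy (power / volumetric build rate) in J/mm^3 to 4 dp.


Build rate = 1372 * 0.125 * 0.025 = 4.2875 mm^3/s
SE = 131 / 4.2875 = 30.5539 J/mm^3


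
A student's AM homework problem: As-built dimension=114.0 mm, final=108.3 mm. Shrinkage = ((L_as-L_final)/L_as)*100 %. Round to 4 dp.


Shrinkage = ((114.0-108.3)/114.0)*100 = 5.0 %


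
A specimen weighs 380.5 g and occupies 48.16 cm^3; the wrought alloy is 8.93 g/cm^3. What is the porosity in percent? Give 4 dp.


rho_part = 380.5 / 48.16 = 7.90074751 g/cm^3
Porosity = (1 - 7.90074751/8.93)*100 = 11.5258 %


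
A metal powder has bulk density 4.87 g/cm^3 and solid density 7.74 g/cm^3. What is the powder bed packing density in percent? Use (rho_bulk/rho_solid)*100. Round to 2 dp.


Packing = (4.87/7.74)*100 = 62.92 %


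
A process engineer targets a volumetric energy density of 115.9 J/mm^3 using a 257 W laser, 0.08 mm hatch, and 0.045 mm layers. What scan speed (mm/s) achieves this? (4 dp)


v = 257 / (115.9*0.08*0.045) = 615.9524 mm/s


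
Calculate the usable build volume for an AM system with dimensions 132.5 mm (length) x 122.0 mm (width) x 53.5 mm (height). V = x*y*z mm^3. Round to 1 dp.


V = 132.5 * 122.0 * 53.5 = 864827.5 mm^3


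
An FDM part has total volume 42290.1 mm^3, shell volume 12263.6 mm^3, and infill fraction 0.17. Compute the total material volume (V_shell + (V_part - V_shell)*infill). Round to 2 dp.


V_infill = (42290.1 - 12263.6) * 0.17 = 5104.51
V_total = 12263.6 + 5104.51 = 17368.11 mm^3


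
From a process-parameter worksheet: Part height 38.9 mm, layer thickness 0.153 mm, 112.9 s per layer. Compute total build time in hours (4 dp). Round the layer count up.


Layers = ceil(38.9/0.153) = 255
t = 255 * 112.9 / 3600 = 7.9971 hrs


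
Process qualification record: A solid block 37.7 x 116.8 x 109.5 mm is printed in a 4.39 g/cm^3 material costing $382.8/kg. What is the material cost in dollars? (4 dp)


V = 37.7 * 116.8 * 109.5 = 482167.92 mm^3 = 482.16792 cm^3
Mass = 482.16792 * 4.39 / 1000 = 2.11671717 kg
Cost = 2.11671717 * 382.8 = 810.2793 $


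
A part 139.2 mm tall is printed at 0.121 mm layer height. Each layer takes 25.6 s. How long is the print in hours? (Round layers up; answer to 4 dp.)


Layers = ceil(139.2/0.121) = 1151
t = 1151 * 25.6 / 3600 = 8.1849 hrs


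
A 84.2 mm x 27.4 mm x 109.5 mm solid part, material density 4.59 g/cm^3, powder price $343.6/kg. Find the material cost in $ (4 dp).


V = 84.2 * 27.4 * 109.5 = 252625.26 mm^3 = 252.62526 cm^3
Mass = 252.62526 * 4.59 / 1000 = 1.15954994 kg
Cost = 1.15954994 * 343.6 = 398.4214 $


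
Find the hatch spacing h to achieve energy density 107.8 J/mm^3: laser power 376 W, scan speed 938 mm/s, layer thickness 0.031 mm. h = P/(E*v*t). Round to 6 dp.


h = 376 / (107.8*938*0.031) = 0.119951 mm


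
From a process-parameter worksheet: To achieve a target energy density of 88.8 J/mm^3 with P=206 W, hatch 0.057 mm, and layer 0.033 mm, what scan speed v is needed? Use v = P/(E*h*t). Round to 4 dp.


v = 206 / (88.8*0.057*0.033) = 1233.2907 mm/s


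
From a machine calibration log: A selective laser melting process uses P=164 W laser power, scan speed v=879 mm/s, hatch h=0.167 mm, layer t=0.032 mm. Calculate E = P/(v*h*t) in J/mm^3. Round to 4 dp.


E = 164 / (879*0.167*0.032) = 34.9131 J/mm^3


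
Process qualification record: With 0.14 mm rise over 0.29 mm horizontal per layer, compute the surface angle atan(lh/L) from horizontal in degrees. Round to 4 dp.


angle = atan(0.14/0.29) = 25.7693 degrees


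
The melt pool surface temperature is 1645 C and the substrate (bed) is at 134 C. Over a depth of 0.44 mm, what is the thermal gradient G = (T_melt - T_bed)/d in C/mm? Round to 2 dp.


G = (1645-134)/0.44 = 3434.09 C/mm


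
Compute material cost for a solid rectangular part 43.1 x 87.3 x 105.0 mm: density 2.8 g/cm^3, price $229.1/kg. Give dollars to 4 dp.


V = 43.1 * 87.3 * 105.0 = 395076.15 mm^3 = 395.07615 cm^3
Mass = 395.07615 * 2.8 / 1000 = 1.10621322 kg
Cost = 1.10621322 * 229.1 = 253.4334 $


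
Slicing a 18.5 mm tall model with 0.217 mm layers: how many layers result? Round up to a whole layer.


Layers = ceil(18.5/0.217) = 86


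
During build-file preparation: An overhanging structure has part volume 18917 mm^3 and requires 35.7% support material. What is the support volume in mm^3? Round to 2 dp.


V_support = 18917 * 0.357 = 6753.37 mm^3


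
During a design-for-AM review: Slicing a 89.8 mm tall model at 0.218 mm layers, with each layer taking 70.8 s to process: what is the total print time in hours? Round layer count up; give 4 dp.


Layers = ceil(89.8/0.218) = 412
t = 412 * 70.8 / 3600 = 8.1027 hrs


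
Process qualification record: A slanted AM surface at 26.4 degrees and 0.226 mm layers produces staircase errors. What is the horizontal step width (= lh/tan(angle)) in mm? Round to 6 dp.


step = 0.226 / tan(26.4) = 0.455274 mm


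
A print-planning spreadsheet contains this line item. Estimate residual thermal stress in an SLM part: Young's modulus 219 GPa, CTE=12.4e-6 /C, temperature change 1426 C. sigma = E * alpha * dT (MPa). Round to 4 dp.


sigma = 219*1000 * 12.4e-6 * 1426 = 3872.4456 MPa


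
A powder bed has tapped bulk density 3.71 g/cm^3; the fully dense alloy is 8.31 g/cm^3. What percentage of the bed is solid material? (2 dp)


Packing = (3.71/8.31)*100 = 44.65 %


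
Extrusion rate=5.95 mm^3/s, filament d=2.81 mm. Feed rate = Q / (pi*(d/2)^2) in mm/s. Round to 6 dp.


A = pi*(2.81/2)^2 = 6.201582
v = 5.95 / 6.201582 = 0.959433 mm/s


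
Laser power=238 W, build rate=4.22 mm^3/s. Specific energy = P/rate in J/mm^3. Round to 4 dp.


SE = 238 / 4.22 = 56.3981 J/mm^3


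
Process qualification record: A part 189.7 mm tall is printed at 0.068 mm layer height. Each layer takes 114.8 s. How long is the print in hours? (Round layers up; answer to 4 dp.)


Layers = ceil(189.7/0.068) = 2790
t = 2790 * 114.8 / 3600 = 88.97 hrs


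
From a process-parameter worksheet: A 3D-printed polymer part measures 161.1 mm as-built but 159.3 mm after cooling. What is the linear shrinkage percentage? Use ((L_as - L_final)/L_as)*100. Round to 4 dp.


Shrinkage = ((161.1-159.3)/161.1)*100 = 1.1173 %


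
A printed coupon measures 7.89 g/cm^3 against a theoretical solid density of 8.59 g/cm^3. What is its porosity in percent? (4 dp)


Porosity = (1-7.89/8.59)*100 = 8.149 %


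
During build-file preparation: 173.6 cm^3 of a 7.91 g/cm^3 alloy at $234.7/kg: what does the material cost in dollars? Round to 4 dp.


Mass = 173.6*7.91/1000 = 1.373176 kg
Cost = 1.373176 * 234.7 = 322.2844 $


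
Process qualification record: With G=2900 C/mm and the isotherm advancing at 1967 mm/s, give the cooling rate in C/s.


CR = 2900 * 1967 = 5704300 C/s


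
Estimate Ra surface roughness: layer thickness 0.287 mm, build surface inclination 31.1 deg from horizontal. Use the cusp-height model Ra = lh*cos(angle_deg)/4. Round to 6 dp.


Ra = 0.287 * cos(31.1) / 4 = 0.061437 mm


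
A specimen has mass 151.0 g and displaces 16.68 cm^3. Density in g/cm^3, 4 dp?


rho = 151.0 / 16.68 = 9.0528 g/cm^3


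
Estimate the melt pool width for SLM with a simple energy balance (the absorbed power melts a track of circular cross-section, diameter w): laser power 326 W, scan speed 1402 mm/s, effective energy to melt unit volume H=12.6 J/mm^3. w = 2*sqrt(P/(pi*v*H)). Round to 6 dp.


w = 2*sqrt(326/(pi*1402*12.6)) = 0.153287 mm


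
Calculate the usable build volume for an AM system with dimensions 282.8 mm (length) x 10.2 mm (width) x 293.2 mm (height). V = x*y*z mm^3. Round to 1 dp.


V = 282.8 * 10.2 * 293.2 = 845753.0 mm^3


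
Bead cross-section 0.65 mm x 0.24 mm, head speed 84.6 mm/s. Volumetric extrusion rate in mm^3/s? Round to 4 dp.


Rate = 0.65 * 0.24 * 84.6 = 13.1976 mm^3/s


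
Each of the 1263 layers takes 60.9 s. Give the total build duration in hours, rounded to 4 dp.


t = 1263 * 60.9 / 3600 = 21.3658 hrs


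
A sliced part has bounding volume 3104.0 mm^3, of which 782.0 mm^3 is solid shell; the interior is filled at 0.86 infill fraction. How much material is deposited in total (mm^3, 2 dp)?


V_infill = (3104.0 - 782.0) * 0.86 = 1996.92
V_total = 782.0 + 1996.92 = 2778.92 mm^3


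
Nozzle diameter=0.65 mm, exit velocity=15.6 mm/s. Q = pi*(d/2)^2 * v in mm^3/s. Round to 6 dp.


A = pi*(0.65/2)^2 = 0.33183072 mm^2
Q = 0.33183072 * 15.6 = 5.176559 mm^3/s


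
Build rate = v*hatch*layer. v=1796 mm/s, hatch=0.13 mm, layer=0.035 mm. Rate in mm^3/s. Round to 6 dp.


Rate = 1796 * 0.13 * 0.035 = 8.1718 mm^3/s


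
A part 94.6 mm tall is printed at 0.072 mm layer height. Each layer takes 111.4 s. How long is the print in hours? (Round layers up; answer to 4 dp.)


Layers = ceil(94.6/0.072) = 1314
t = 1314 * 111.4 / 3600 = 40.661 hrs


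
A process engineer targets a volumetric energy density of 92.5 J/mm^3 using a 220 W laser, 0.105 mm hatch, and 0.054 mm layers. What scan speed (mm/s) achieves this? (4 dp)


v = 220 / (92.5*0.105*0.054) = 419.4671 mm/s


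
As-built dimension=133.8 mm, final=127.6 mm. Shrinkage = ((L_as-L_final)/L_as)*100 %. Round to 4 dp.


Shrinkage = ((133.8-127.6)/133.8)*100 = 4.6338 %


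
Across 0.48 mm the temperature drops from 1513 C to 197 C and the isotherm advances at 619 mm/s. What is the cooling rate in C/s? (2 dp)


G = (1513-197)/0.48 = 2741.66666667 C/mm
CR = 2741.66666667 * 619 = 1697091.67 C/s


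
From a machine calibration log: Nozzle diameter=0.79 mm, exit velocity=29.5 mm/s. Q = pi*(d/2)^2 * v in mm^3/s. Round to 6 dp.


A = pi*(0.79/2)^2 = 0.49016699 mm^2
Q = 0.49016699 * 29.5 = 14.459926 mm^3/s


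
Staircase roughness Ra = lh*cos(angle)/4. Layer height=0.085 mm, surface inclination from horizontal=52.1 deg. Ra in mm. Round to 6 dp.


Ra = 0.085 * cos(52.1) / 4 = 0.013054 mm


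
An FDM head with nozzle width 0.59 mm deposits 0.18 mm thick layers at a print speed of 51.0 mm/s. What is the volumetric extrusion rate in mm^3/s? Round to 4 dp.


Rate = 0.59 * 0.18 * 51.0 = 5.4162 mm^3/s


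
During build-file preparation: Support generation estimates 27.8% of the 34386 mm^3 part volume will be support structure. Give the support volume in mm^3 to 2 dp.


V_support = 34386 * 0.278 = 9559.31 mm^3


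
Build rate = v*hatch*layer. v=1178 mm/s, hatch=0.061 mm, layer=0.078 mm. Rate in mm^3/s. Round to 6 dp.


Rate = 1178 * 0.061 * 0.078 = 5.604924 mm^3/s


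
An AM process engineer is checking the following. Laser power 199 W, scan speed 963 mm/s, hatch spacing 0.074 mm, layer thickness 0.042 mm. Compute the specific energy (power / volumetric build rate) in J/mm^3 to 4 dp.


Build rate = 963 * 0.074 * 0.042 = 2.993004 mm^3/s
SE = 199 / 2.993004 = 66.4884 J/mm^3


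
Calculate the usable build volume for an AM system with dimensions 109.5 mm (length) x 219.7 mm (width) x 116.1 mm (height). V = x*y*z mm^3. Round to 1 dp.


V = 109.5 * 219.7 * 116.1 = 2793035.1 mm^3


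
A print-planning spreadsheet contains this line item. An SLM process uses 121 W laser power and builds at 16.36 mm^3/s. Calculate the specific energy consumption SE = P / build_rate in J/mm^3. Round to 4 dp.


SE = 121 / 16.36 = 7.3961 J/mm^3


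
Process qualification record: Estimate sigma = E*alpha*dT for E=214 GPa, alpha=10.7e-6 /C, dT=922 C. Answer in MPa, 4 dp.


sigma = 214*1000 * 10.7e-6 * 922 = 2111.1956 MPa


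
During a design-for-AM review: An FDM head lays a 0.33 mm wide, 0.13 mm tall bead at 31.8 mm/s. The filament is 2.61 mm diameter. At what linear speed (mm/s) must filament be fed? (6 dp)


Q = 0.33 * 0.13 * 31.8 = 1.36422 mm^3/s
A_fil = pi*(2.61/2)^2 = 5.35021083 mm^2
v_feed = 1.36422 / 5.35021083 = 0.254984 mm/s


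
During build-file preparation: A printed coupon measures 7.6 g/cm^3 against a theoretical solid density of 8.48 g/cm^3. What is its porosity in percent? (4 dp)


Porosity = (1-7.6/8.48)*100 = 10.3774 %


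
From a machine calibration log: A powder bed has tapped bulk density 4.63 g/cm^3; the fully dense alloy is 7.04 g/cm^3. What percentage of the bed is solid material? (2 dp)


Packing = (4.63/7.04)*100 = 65.77 %


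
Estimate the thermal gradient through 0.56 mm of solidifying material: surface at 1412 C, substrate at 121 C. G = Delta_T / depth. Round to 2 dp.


G = (1412-121)/0.56 = 2305.36 C/mm


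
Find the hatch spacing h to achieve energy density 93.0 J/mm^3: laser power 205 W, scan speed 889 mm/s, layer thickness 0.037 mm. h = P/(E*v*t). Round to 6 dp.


h = 205 / (93.0*889*0.037) = 0.067014 mm


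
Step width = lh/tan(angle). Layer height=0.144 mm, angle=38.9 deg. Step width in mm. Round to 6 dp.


step = 0.144 / tan(38.9) = 0.178461 mm


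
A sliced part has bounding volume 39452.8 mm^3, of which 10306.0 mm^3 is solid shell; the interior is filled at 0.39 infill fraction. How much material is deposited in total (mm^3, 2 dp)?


V_infill = (39452.8 - 10306.0) * 0.39 = 11367.25
V_total = 10306.0 + 11367.25 = 21673.25 mm^3


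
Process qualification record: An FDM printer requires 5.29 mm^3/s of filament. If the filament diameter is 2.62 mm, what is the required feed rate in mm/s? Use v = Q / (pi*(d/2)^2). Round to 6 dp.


A = pi*(2.62/2)^2 = 5.391287
v = 5.29 / 5.391287 = 0.981213 mm/s


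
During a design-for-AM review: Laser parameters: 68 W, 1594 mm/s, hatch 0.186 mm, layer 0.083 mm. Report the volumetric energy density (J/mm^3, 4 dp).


E = 68 / (1594*0.186*0.083) = 2.7633 J/mm^3


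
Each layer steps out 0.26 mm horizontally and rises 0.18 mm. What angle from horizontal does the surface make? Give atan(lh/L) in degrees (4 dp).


angle = atan(0.18/0.26) = 34.6952 degrees


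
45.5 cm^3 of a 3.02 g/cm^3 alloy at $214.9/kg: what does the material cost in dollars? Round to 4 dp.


Mass = 45.5*3.02/1000 = 0.13741 kg
Cost = 0.13741 * 214.9 = 29.5294 $


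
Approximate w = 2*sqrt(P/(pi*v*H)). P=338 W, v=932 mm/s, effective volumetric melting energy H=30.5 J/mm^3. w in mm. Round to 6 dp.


w = 2*sqrt(338/(pi*932*30.5)) = 0.123043 mm


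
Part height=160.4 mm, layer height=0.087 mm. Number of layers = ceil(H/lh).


Layers = ceil(160.4/0.087) = 1844


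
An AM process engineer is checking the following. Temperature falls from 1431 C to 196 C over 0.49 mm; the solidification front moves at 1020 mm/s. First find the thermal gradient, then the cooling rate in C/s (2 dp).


G = (1431-196)/0.49 = 2520.40816327 C/mm
CR = 2520.40816327 * 1020 = 2570816.33 C/s


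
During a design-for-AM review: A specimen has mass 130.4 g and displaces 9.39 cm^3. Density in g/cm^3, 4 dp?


rho = 130.4 / 9.39 = 13.8871 g/cm^3


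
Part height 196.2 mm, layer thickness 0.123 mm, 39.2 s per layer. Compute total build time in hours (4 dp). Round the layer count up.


Layers = ceil(196.2/0.123) = 1596
t = 1596 * 39.2 / 3600 = 17.3787 hrs


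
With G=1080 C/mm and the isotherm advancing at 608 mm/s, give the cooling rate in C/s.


CR = 1080 * 608 = 656640 C/s


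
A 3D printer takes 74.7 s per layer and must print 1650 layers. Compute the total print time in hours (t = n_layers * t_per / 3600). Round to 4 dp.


t = 1650 * 74.7 / 3600 = 34.2375 hrs


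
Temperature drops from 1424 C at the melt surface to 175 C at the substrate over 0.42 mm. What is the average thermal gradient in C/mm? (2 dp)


G = (1424-175)/0.42 = 2973.81 C/mm


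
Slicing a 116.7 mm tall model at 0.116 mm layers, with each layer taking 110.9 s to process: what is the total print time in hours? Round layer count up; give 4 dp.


Layers = ceil(116.7/0.116) = 1007
t = 1007 * 110.9 / 3600 = 31.0212 hrs


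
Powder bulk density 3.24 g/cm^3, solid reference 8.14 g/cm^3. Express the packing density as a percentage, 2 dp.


Packing = (3.24/8.14)*100 = 39.8 %


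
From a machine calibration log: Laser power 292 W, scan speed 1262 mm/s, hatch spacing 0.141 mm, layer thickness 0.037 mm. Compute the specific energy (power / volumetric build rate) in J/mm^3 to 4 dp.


Build rate = 1262 * 0.141 * 0.037 = 6.583854 mm^3/s
SE = 292 / 6.583854 = 44.3509 J/mm^3


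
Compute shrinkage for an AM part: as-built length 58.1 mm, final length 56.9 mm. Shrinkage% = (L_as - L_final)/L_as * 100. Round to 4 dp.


Shrinkage = ((58.1-56.9)/58.1)*100 = 2.0654 %


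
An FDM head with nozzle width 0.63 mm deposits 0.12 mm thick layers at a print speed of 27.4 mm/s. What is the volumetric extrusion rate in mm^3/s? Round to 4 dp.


Rate = 0.63 * 0.12 * 27.4 = 2.0714 mm^3/s


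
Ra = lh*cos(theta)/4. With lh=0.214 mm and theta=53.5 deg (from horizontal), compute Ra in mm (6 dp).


Ra = 0.214 * cos(53.5) / 4 = 0.031823 mm


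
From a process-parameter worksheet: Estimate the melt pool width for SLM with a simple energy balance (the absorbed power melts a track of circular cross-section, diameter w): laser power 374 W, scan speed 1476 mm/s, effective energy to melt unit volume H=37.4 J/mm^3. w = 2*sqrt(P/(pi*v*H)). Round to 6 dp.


w = 2*sqrt(374/(pi*1476*37.4)) = 0.092878 mm


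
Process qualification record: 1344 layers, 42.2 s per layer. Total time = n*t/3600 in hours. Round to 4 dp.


t = 1344 * 42.2 / 3600 = 15.7547 hrs


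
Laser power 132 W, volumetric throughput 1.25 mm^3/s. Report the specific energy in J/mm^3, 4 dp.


SE = 132 / 1.25 = 105.6 J/mm^3


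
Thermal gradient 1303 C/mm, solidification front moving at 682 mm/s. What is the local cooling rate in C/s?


CR = 1303 * 682 = 888646 C/s


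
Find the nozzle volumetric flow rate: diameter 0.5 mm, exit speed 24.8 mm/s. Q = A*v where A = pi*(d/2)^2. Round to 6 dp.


A = pi*(0.5/2)^2 = 0.19634954 mm^2
Q = 0.19634954 * 24.8 = 4.869469 mm^3/s


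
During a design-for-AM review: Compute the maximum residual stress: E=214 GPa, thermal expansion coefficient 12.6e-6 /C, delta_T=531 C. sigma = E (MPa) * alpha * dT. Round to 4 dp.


sigma = 214*1000 * 12.6e-6 * 531 = 1431.7884 MPa


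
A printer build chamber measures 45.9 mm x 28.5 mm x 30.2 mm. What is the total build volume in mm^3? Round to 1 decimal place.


V = 45.9 * 28.5 * 30.2 = 39506.1 mm^3


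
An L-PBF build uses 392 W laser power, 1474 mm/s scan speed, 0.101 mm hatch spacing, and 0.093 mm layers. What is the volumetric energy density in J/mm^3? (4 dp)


E = 392 / (1474*0.101*0.093) = 28.3129 J/mm^3


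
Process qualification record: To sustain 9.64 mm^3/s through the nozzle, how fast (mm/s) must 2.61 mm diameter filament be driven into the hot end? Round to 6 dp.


A = pi*(2.61/2)^2 = 5.350211
v = 9.64 / 5.350211 = 1.801798 mm/s


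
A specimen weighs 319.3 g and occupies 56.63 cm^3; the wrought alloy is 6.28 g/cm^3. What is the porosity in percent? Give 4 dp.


rho_part = 319.3 / 56.63 = 5.63835423 g/cm^3
Porosity = (1 - 5.63835423/6.28)*100 = 10.2173 %


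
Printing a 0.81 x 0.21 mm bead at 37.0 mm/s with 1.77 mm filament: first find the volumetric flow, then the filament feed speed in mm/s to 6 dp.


Q = 0.81 * 0.21 * 37.0 = 6.2937 mm^3/s
A_fil = pi*(1.77/2)^2 = 2.46057391 mm^2
v_feed = 6.2937 / 2.46057391 = 2.557818 mm/s


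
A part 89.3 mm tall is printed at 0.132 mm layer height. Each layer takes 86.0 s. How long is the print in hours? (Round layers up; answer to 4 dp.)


Layers = ceil(89.3/0.132) = 677
t = 677 * 86.0 / 3600 = 16.1728 hrs


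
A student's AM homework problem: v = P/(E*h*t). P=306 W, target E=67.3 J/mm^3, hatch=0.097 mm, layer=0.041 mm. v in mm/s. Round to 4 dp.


v = 306 / (67.3*0.097*0.041) = 1143.2752 mm/s


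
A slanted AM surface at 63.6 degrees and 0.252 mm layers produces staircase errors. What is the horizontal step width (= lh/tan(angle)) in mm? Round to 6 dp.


step = 0.252 / tan(63.6) = 0.125094 mm


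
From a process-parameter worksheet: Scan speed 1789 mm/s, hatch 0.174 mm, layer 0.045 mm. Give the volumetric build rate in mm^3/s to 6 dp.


Rate = 1789 * 0.174 * 0.045 = 14.00787 mm^3/s


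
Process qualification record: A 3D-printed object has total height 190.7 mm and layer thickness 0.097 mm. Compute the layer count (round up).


Layers = ceil(190.7/0.097) = 1966


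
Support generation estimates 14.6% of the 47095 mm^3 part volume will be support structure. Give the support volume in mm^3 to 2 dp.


V_support = 47095 * 0.146 = 6875.87 mm^3
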